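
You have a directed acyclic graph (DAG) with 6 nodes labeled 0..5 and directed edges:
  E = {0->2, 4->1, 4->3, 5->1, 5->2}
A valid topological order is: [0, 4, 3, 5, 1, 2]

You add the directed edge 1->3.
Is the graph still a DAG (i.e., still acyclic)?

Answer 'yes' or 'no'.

Given toposort: [0, 4, 3, 5, 1, 2]
Position of 1: index 4; position of 3: index 2
New edge 1->3: backward (u after v in old order)
Backward edge: old toposort is now invalid. Check if this creates a cycle.
Does 3 already reach 1? Reachable from 3: [3]. NO -> still a DAG (reorder needed).
Still a DAG? yes

Answer: yes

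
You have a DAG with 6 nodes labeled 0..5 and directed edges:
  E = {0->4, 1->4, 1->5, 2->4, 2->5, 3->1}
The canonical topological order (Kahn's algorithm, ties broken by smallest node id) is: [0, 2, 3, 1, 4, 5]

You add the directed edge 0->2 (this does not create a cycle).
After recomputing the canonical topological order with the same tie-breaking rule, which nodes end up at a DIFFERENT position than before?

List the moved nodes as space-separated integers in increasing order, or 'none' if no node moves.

Answer: none

Derivation:
Old toposort: [0, 2, 3, 1, 4, 5]
Added edge 0->2
Recompute Kahn (smallest-id tiebreak):
  initial in-degrees: [0, 1, 1, 0, 3, 2]
  ready (indeg=0): [0, 3]
  pop 0: indeg[2]->0; indeg[4]->2 | ready=[2, 3] | order so far=[0]
  pop 2: indeg[4]->1; indeg[5]->1 | ready=[3] | order so far=[0, 2]
  pop 3: indeg[1]->0 | ready=[1] | order so far=[0, 2, 3]
  pop 1: indeg[4]->0; indeg[5]->0 | ready=[4, 5] | order so far=[0, 2, 3, 1]
  pop 4: no out-edges | ready=[5] | order so far=[0, 2, 3, 1, 4]
  pop 5: no out-edges | ready=[] | order so far=[0, 2, 3, 1, 4, 5]
New canonical toposort: [0, 2, 3, 1, 4, 5]
Compare positions:
  Node 0: index 0 -> 0 (same)
  Node 1: index 3 -> 3 (same)
  Node 2: index 1 -> 1 (same)
  Node 3: index 2 -> 2 (same)
  Node 4: index 4 -> 4 (same)
  Node 5: index 5 -> 5 (same)
Nodes that changed position: none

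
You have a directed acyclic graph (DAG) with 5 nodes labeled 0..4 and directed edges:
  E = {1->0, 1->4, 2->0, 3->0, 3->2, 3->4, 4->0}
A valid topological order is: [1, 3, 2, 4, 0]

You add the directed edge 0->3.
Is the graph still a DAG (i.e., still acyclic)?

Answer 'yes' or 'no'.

Given toposort: [1, 3, 2, 4, 0]
Position of 0: index 4; position of 3: index 1
New edge 0->3: backward (u after v in old order)
Backward edge: old toposort is now invalid. Check if this creates a cycle.
Does 3 already reach 0? Reachable from 3: [0, 2, 3, 4]. YES -> cycle!
Still a DAG? no

Answer: no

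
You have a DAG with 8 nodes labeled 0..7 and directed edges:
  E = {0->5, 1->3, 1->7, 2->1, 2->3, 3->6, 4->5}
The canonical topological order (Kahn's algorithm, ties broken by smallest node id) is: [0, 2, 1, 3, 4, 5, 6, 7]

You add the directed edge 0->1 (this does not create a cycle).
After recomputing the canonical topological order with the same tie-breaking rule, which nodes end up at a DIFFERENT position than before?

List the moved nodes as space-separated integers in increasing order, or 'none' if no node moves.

Old toposort: [0, 2, 1, 3, 4, 5, 6, 7]
Added edge 0->1
Recompute Kahn (smallest-id tiebreak):
  initial in-degrees: [0, 2, 0, 2, 0, 2, 1, 1]
  ready (indeg=0): [0, 2, 4]
  pop 0: indeg[1]->1; indeg[5]->1 | ready=[2, 4] | order so far=[0]
  pop 2: indeg[1]->0; indeg[3]->1 | ready=[1, 4] | order so far=[0, 2]
  pop 1: indeg[3]->0; indeg[7]->0 | ready=[3, 4, 7] | order so far=[0, 2, 1]
  pop 3: indeg[6]->0 | ready=[4, 6, 7] | order so far=[0, 2, 1, 3]
  pop 4: indeg[5]->0 | ready=[5, 6, 7] | order so far=[0, 2, 1, 3, 4]
  pop 5: no out-edges | ready=[6, 7] | order so far=[0, 2, 1, 3, 4, 5]
  pop 6: no out-edges | ready=[7] | order so far=[0, 2, 1, 3, 4, 5, 6]
  pop 7: no out-edges | ready=[] | order so far=[0, 2, 1, 3, 4, 5, 6, 7]
New canonical toposort: [0, 2, 1, 3, 4, 5, 6, 7]
Compare positions:
  Node 0: index 0 -> 0 (same)
  Node 1: index 2 -> 2 (same)
  Node 2: index 1 -> 1 (same)
  Node 3: index 3 -> 3 (same)
  Node 4: index 4 -> 4 (same)
  Node 5: index 5 -> 5 (same)
  Node 6: index 6 -> 6 (same)
  Node 7: index 7 -> 7 (same)
Nodes that changed position: none

Answer: none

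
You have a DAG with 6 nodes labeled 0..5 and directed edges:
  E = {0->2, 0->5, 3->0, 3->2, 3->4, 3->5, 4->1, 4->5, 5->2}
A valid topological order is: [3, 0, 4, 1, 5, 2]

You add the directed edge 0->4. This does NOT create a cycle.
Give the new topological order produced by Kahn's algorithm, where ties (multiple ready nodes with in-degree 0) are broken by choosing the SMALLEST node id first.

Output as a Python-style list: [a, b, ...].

Answer: [3, 0, 4, 1, 5, 2]

Derivation:
Old toposort: [3, 0, 4, 1, 5, 2]
Added edge: 0->4
Position of 0 (1) < position of 4 (2). Old order still valid.
Run Kahn's algorithm (break ties by smallest node id):
  initial in-degrees: [1, 1, 3, 0, 2, 3]
  ready (indeg=0): [3]
  pop 3: indeg[0]->0; indeg[2]->2; indeg[4]->1; indeg[5]->2 | ready=[0] | order so far=[3]
  pop 0: indeg[2]->1; indeg[4]->0; indeg[5]->1 | ready=[4] | order so far=[3, 0]
  pop 4: indeg[1]->0; indeg[5]->0 | ready=[1, 5] | order so far=[3, 0, 4]
  pop 1: no out-edges | ready=[5] | order so far=[3, 0, 4, 1]
  pop 5: indeg[2]->0 | ready=[2] | order so far=[3, 0, 4, 1, 5]
  pop 2: no out-edges | ready=[] | order so far=[3, 0, 4, 1, 5, 2]
  Result: [3, 0, 4, 1, 5, 2]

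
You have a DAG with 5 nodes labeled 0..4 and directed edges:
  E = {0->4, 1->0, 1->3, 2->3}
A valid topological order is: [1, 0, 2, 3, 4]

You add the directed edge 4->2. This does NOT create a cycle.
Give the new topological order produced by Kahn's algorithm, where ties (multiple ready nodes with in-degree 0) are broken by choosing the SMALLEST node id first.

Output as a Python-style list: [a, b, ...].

Old toposort: [1, 0, 2, 3, 4]
Added edge: 4->2
Position of 4 (4) > position of 2 (2). Must reorder: 4 must now come before 2.
Run Kahn's algorithm (break ties by smallest node id):
  initial in-degrees: [1, 0, 1, 2, 1]
  ready (indeg=0): [1]
  pop 1: indeg[0]->0; indeg[3]->1 | ready=[0] | order so far=[1]
  pop 0: indeg[4]->0 | ready=[4] | order so far=[1, 0]
  pop 4: indeg[2]->0 | ready=[2] | order so far=[1, 0, 4]
  pop 2: indeg[3]->0 | ready=[3] | order so far=[1, 0, 4, 2]
  pop 3: no out-edges | ready=[] | order so far=[1, 0, 4, 2, 3]
  Result: [1, 0, 4, 2, 3]

Answer: [1, 0, 4, 2, 3]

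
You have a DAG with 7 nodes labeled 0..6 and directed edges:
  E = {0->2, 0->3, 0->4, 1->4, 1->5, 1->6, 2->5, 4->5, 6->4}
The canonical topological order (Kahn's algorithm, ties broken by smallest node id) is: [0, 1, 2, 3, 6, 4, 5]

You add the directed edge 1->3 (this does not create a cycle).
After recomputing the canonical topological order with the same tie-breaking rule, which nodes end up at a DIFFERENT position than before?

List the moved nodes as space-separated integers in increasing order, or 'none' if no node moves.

Answer: none

Derivation:
Old toposort: [0, 1, 2, 3, 6, 4, 5]
Added edge 1->3
Recompute Kahn (smallest-id tiebreak):
  initial in-degrees: [0, 0, 1, 2, 3, 3, 1]
  ready (indeg=0): [0, 1]
  pop 0: indeg[2]->0; indeg[3]->1; indeg[4]->2 | ready=[1, 2] | order so far=[0]
  pop 1: indeg[3]->0; indeg[4]->1; indeg[5]->2; indeg[6]->0 | ready=[2, 3, 6] | order so far=[0, 1]
  pop 2: indeg[5]->1 | ready=[3, 6] | order so far=[0, 1, 2]
  pop 3: no out-edges | ready=[6] | order so far=[0, 1, 2, 3]
  pop 6: indeg[4]->0 | ready=[4] | order so far=[0, 1, 2, 3, 6]
  pop 4: indeg[5]->0 | ready=[5] | order so far=[0, 1, 2, 3, 6, 4]
  pop 5: no out-edges | ready=[] | order so far=[0, 1, 2, 3, 6, 4, 5]
New canonical toposort: [0, 1, 2, 3, 6, 4, 5]
Compare positions:
  Node 0: index 0 -> 0 (same)
  Node 1: index 1 -> 1 (same)
  Node 2: index 2 -> 2 (same)
  Node 3: index 3 -> 3 (same)
  Node 4: index 5 -> 5 (same)
  Node 5: index 6 -> 6 (same)
  Node 6: index 4 -> 4 (same)
Nodes that changed position: none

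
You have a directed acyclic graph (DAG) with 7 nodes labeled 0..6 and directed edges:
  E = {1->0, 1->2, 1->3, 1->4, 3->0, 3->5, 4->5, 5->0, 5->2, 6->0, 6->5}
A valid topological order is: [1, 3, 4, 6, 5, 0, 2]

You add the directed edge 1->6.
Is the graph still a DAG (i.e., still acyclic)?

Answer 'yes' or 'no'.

Answer: yes

Derivation:
Given toposort: [1, 3, 4, 6, 5, 0, 2]
Position of 1: index 0; position of 6: index 3
New edge 1->6: forward
Forward edge: respects the existing order. Still a DAG, same toposort still valid.
Still a DAG? yes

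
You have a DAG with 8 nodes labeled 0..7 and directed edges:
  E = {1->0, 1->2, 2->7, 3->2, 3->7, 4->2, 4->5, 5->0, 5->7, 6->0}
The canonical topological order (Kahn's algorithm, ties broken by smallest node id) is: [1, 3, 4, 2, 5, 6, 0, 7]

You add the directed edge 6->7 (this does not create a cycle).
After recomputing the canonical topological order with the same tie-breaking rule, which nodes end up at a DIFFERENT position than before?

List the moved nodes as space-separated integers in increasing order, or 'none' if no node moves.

Old toposort: [1, 3, 4, 2, 5, 6, 0, 7]
Added edge 6->7
Recompute Kahn (smallest-id tiebreak):
  initial in-degrees: [3, 0, 3, 0, 0, 1, 0, 4]
  ready (indeg=0): [1, 3, 4, 6]
  pop 1: indeg[0]->2; indeg[2]->2 | ready=[3, 4, 6] | order so far=[1]
  pop 3: indeg[2]->1; indeg[7]->3 | ready=[4, 6] | order so far=[1, 3]
  pop 4: indeg[2]->0; indeg[5]->0 | ready=[2, 5, 6] | order so far=[1, 3, 4]
  pop 2: indeg[7]->2 | ready=[5, 6] | order so far=[1, 3, 4, 2]
  pop 5: indeg[0]->1; indeg[7]->1 | ready=[6] | order so far=[1, 3, 4, 2, 5]
  pop 6: indeg[0]->0; indeg[7]->0 | ready=[0, 7] | order so far=[1, 3, 4, 2, 5, 6]
  pop 0: no out-edges | ready=[7] | order so far=[1, 3, 4, 2, 5, 6, 0]
  pop 7: no out-edges | ready=[] | order so far=[1, 3, 4, 2, 5, 6, 0, 7]
New canonical toposort: [1, 3, 4, 2, 5, 6, 0, 7]
Compare positions:
  Node 0: index 6 -> 6 (same)
  Node 1: index 0 -> 0 (same)
  Node 2: index 3 -> 3 (same)
  Node 3: index 1 -> 1 (same)
  Node 4: index 2 -> 2 (same)
  Node 5: index 4 -> 4 (same)
  Node 6: index 5 -> 5 (same)
  Node 7: index 7 -> 7 (same)
Nodes that changed position: none

Answer: none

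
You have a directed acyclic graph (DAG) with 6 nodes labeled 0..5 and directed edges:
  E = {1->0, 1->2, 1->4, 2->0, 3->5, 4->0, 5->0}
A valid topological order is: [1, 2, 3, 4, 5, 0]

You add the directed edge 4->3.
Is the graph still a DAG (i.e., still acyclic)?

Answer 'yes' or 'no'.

Given toposort: [1, 2, 3, 4, 5, 0]
Position of 4: index 3; position of 3: index 2
New edge 4->3: backward (u after v in old order)
Backward edge: old toposort is now invalid. Check if this creates a cycle.
Does 3 already reach 4? Reachable from 3: [0, 3, 5]. NO -> still a DAG (reorder needed).
Still a DAG? yes

Answer: yes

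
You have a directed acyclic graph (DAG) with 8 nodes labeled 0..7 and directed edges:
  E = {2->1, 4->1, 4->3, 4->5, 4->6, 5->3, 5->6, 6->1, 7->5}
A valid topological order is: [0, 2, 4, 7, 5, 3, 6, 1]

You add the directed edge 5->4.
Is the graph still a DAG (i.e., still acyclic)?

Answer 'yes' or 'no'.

Given toposort: [0, 2, 4, 7, 5, 3, 6, 1]
Position of 5: index 4; position of 4: index 2
New edge 5->4: backward (u after v in old order)
Backward edge: old toposort is now invalid. Check if this creates a cycle.
Does 4 already reach 5? Reachable from 4: [1, 3, 4, 5, 6]. YES -> cycle!
Still a DAG? no

Answer: no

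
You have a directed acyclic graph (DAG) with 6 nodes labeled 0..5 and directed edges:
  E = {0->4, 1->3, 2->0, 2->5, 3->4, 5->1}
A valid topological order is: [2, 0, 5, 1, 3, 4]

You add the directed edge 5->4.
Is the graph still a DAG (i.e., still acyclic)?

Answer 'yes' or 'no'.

Answer: yes

Derivation:
Given toposort: [2, 0, 5, 1, 3, 4]
Position of 5: index 2; position of 4: index 5
New edge 5->4: forward
Forward edge: respects the existing order. Still a DAG, same toposort still valid.
Still a DAG? yes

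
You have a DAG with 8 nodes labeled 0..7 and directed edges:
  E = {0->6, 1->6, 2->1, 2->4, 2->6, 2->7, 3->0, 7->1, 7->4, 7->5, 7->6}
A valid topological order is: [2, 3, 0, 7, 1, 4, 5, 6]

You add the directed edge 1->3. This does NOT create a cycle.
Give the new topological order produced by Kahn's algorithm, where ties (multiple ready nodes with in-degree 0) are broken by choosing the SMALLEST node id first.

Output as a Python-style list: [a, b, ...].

Old toposort: [2, 3, 0, 7, 1, 4, 5, 6]
Added edge: 1->3
Position of 1 (4) > position of 3 (1). Must reorder: 1 must now come before 3.
Run Kahn's algorithm (break ties by smallest node id):
  initial in-degrees: [1, 2, 0, 1, 2, 1, 4, 1]
  ready (indeg=0): [2]
  pop 2: indeg[1]->1; indeg[4]->1; indeg[6]->3; indeg[7]->0 | ready=[7] | order so far=[2]
  pop 7: indeg[1]->0; indeg[4]->0; indeg[5]->0; indeg[6]->2 | ready=[1, 4, 5] | order so far=[2, 7]
  pop 1: indeg[3]->0; indeg[6]->1 | ready=[3, 4, 5] | order so far=[2, 7, 1]
  pop 3: indeg[0]->0 | ready=[0, 4, 5] | order so far=[2, 7, 1, 3]
  pop 0: indeg[6]->0 | ready=[4, 5, 6] | order so far=[2, 7, 1, 3, 0]
  pop 4: no out-edges | ready=[5, 6] | order so far=[2, 7, 1, 3, 0, 4]
  pop 5: no out-edges | ready=[6] | order so far=[2, 7, 1, 3, 0, 4, 5]
  pop 6: no out-edges | ready=[] | order so far=[2, 7, 1, 3, 0, 4, 5, 6]
  Result: [2, 7, 1, 3, 0, 4, 5, 6]

Answer: [2, 7, 1, 3, 0, 4, 5, 6]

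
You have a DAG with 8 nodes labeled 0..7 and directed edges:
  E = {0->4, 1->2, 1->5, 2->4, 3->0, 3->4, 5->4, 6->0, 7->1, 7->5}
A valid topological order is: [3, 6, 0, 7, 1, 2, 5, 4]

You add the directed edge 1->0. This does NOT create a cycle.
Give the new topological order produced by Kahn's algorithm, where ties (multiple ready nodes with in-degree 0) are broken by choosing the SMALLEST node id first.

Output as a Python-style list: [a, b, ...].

Answer: [3, 6, 7, 1, 0, 2, 5, 4]

Derivation:
Old toposort: [3, 6, 0, 7, 1, 2, 5, 4]
Added edge: 1->0
Position of 1 (4) > position of 0 (2). Must reorder: 1 must now come before 0.
Run Kahn's algorithm (break ties by smallest node id):
  initial in-degrees: [3, 1, 1, 0, 4, 2, 0, 0]
  ready (indeg=0): [3, 6, 7]
  pop 3: indeg[0]->2; indeg[4]->3 | ready=[6, 7] | order so far=[3]
  pop 6: indeg[0]->1 | ready=[7] | order so far=[3, 6]
  pop 7: indeg[1]->0; indeg[5]->1 | ready=[1] | order so far=[3, 6, 7]
  pop 1: indeg[0]->0; indeg[2]->0; indeg[5]->0 | ready=[0, 2, 5] | order so far=[3, 6, 7, 1]
  pop 0: indeg[4]->2 | ready=[2, 5] | order so far=[3, 6, 7, 1, 0]
  pop 2: indeg[4]->1 | ready=[5] | order so far=[3, 6, 7, 1, 0, 2]
  pop 5: indeg[4]->0 | ready=[4] | order so far=[3, 6, 7, 1, 0, 2, 5]
  pop 4: no out-edges | ready=[] | order so far=[3, 6, 7, 1, 0, 2, 5, 4]
  Result: [3, 6, 7, 1, 0, 2, 5, 4]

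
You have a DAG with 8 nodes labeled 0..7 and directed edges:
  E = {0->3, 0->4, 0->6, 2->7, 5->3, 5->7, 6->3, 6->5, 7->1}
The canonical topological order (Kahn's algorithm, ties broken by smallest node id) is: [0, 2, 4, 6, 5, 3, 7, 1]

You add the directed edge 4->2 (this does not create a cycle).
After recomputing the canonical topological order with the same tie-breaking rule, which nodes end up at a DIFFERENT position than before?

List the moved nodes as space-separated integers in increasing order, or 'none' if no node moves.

Old toposort: [0, 2, 4, 6, 5, 3, 7, 1]
Added edge 4->2
Recompute Kahn (smallest-id tiebreak):
  initial in-degrees: [0, 1, 1, 3, 1, 1, 1, 2]
  ready (indeg=0): [0]
  pop 0: indeg[3]->2; indeg[4]->0; indeg[6]->0 | ready=[4, 6] | order so far=[0]
  pop 4: indeg[2]->0 | ready=[2, 6] | order so far=[0, 4]
  pop 2: indeg[7]->1 | ready=[6] | order so far=[0, 4, 2]
  pop 6: indeg[3]->1; indeg[5]->0 | ready=[5] | order so far=[0, 4, 2, 6]
  pop 5: indeg[3]->0; indeg[7]->0 | ready=[3, 7] | order so far=[0, 4, 2, 6, 5]
  pop 3: no out-edges | ready=[7] | order so far=[0, 4, 2, 6, 5, 3]
  pop 7: indeg[1]->0 | ready=[1] | order so far=[0, 4, 2, 6, 5, 3, 7]
  pop 1: no out-edges | ready=[] | order so far=[0, 4, 2, 6, 5, 3, 7, 1]
New canonical toposort: [0, 4, 2, 6, 5, 3, 7, 1]
Compare positions:
  Node 0: index 0 -> 0 (same)
  Node 1: index 7 -> 7 (same)
  Node 2: index 1 -> 2 (moved)
  Node 3: index 5 -> 5 (same)
  Node 4: index 2 -> 1 (moved)
  Node 5: index 4 -> 4 (same)
  Node 6: index 3 -> 3 (same)
  Node 7: index 6 -> 6 (same)
Nodes that changed position: 2 4

Answer: 2 4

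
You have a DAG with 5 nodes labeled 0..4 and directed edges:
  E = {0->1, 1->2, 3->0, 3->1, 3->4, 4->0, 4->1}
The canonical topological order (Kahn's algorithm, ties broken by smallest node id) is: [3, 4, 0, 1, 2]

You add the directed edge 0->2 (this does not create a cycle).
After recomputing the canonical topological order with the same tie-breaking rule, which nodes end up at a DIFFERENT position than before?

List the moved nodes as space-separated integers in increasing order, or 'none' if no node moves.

Old toposort: [3, 4, 0, 1, 2]
Added edge 0->2
Recompute Kahn (smallest-id tiebreak):
  initial in-degrees: [2, 3, 2, 0, 1]
  ready (indeg=0): [3]
  pop 3: indeg[0]->1; indeg[1]->2; indeg[4]->0 | ready=[4] | order so far=[3]
  pop 4: indeg[0]->0; indeg[1]->1 | ready=[0] | order so far=[3, 4]
  pop 0: indeg[1]->0; indeg[2]->1 | ready=[1] | order so far=[3, 4, 0]
  pop 1: indeg[2]->0 | ready=[2] | order so far=[3, 4, 0, 1]
  pop 2: no out-edges | ready=[] | order so far=[3, 4, 0, 1, 2]
New canonical toposort: [3, 4, 0, 1, 2]
Compare positions:
  Node 0: index 2 -> 2 (same)
  Node 1: index 3 -> 3 (same)
  Node 2: index 4 -> 4 (same)
  Node 3: index 0 -> 0 (same)
  Node 4: index 1 -> 1 (same)
Nodes that changed position: none

Answer: none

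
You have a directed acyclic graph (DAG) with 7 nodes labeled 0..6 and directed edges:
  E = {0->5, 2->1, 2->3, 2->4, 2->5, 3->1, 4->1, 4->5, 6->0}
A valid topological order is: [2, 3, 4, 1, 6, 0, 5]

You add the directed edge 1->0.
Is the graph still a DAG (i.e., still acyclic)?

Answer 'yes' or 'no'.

Given toposort: [2, 3, 4, 1, 6, 0, 5]
Position of 1: index 3; position of 0: index 5
New edge 1->0: forward
Forward edge: respects the existing order. Still a DAG, same toposort still valid.
Still a DAG? yes

Answer: yes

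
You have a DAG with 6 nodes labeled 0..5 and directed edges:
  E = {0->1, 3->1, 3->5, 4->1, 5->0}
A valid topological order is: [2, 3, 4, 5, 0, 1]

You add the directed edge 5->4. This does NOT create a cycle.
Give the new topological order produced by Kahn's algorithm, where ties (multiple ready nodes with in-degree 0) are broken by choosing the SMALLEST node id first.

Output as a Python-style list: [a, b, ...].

Old toposort: [2, 3, 4, 5, 0, 1]
Added edge: 5->4
Position of 5 (3) > position of 4 (2). Must reorder: 5 must now come before 4.
Run Kahn's algorithm (break ties by smallest node id):
  initial in-degrees: [1, 3, 0, 0, 1, 1]
  ready (indeg=0): [2, 3]
  pop 2: no out-edges | ready=[3] | order so far=[2]
  pop 3: indeg[1]->2; indeg[5]->0 | ready=[5] | order so far=[2, 3]
  pop 5: indeg[0]->0; indeg[4]->0 | ready=[0, 4] | order so far=[2, 3, 5]
  pop 0: indeg[1]->1 | ready=[4] | order so far=[2, 3, 5, 0]
  pop 4: indeg[1]->0 | ready=[1] | order so far=[2, 3, 5, 0, 4]
  pop 1: no out-edges | ready=[] | order so far=[2, 3, 5, 0, 4, 1]
  Result: [2, 3, 5, 0, 4, 1]

Answer: [2, 3, 5, 0, 4, 1]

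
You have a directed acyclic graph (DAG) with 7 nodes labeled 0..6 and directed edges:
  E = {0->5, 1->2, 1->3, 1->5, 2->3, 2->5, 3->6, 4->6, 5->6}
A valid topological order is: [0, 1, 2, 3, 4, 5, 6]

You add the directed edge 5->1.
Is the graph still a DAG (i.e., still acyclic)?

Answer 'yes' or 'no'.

Answer: no

Derivation:
Given toposort: [0, 1, 2, 3, 4, 5, 6]
Position of 5: index 5; position of 1: index 1
New edge 5->1: backward (u after v in old order)
Backward edge: old toposort is now invalid. Check if this creates a cycle.
Does 1 already reach 5? Reachable from 1: [1, 2, 3, 5, 6]. YES -> cycle!
Still a DAG? no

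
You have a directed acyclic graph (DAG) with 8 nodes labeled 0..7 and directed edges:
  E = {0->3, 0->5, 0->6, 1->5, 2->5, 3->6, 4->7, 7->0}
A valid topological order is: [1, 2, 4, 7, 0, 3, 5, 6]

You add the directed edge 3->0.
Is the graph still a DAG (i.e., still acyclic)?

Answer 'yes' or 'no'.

Given toposort: [1, 2, 4, 7, 0, 3, 5, 6]
Position of 3: index 5; position of 0: index 4
New edge 3->0: backward (u after v in old order)
Backward edge: old toposort is now invalid. Check if this creates a cycle.
Does 0 already reach 3? Reachable from 0: [0, 3, 5, 6]. YES -> cycle!
Still a DAG? no

Answer: no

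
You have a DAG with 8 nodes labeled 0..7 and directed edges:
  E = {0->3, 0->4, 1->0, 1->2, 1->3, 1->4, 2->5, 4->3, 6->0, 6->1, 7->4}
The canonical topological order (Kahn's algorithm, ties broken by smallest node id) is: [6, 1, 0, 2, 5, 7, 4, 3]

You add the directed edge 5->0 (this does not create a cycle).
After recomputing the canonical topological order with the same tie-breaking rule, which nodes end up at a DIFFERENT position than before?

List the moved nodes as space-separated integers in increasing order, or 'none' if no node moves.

Answer: 0 2 5

Derivation:
Old toposort: [6, 1, 0, 2, 5, 7, 4, 3]
Added edge 5->0
Recompute Kahn (smallest-id tiebreak):
  initial in-degrees: [3, 1, 1, 3, 3, 1, 0, 0]
  ready (indeg=0): [6, 7]
  pop 6: indeg[0]->2; indeg[1]->0 | ready=[1, 7] | order so far=[6]
  pop 1: indeg[0]->1; indeg[2]->0; indeg[3]->2; indeg[4]->2 | ready=[2, 7] | order so far=[6, 1]
  pop 2: indeg[5]->0 | ready=[5, 7] | order so far=[6, 1, 2]
  pop 5: indeg[0]->0 | ready=[0, 7] | order so far=[6, 1, 2, 5]
  pop 0: indeg[3]->1; indeg[4]->1 | ready=[7] | order so far=[6, 1, 2, 5, 0]
  pop 7: indeg[4]->0 | ready=[4] | order so far=[6, 1, 2, 5, 0, 7]
  pop 4: indeg[3]->0 | ready=[3] | order so far=[6, 1, 2, 5, 0, 7, 4]
  pop 3: no out-edges | ready=[] | order so far=[6, 1, 2, 5, 0, 7, 4, 3]
New canonical toposort: [6, 1, 2, 5, 0, 7, 4, 3]
Compare positions:
  Node 0: index 2 -> 4 (moved)
  Node 1: index 1 -> 1 (same)
  Node 2: index 3 -> 2 (moved)
  Node 3: index 7 -> 7 (same)
  Node 4: index 6 -> 6 (same)
  Node 5: index 4 -> 3 (moved)
  Node 6: index 0 -> 0 (same)
  Node 7: index 5 -> 5 (same)
Nodes that changed position: 0 2 5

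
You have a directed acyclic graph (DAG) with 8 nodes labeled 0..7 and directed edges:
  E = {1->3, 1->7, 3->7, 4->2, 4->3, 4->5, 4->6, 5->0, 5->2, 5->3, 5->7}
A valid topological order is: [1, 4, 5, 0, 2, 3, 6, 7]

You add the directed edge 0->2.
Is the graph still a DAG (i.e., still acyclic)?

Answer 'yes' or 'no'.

Given toposort: [1, 4, 5, 0, 2, 3, 6, 7]
Position of 0: index 3; position of 2: index 4
New edge 0->2: forward
Forward edge: respects the existing order. Still a DAG, same toposort still valid.
Still a DAG? yes

Answer: yes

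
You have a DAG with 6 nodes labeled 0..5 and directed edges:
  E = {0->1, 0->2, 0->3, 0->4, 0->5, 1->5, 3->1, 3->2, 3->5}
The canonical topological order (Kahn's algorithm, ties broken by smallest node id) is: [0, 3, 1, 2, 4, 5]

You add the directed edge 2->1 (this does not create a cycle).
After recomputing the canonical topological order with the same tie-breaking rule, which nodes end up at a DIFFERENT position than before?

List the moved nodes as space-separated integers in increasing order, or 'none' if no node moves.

Answer: 1 2

Derivation:
Old toposort: [0, 3, 1, 2, 4, 5]
Added edge 2->1
Recompute Kahn (smallest-id tiebreak):
  initial in-degrees: [0, 3, 2, 1, 1, 3]
  ready (indeg=0): [0]
  pop 0: indeg[1]->2; indeg[2]->1; indeg[3]->0; indeg[4]->0; indeg[5]->2 | ready=[3, 4] | order so far=[0]
  pop 3: indeg[1]->1; indeg[2]->0; indeg[5]->1 | ready=[2, 4] | order so far=[0, 3]
  pop 2: indeg[1]->0 | ready=[1, 4] | order so far=[0, 3, 2]
  pop 1: indeg[5]->0 | ready=[4, 5] | order so far=[0, 3, 2, 1]
  pop 4: no out-edges | ready=[5] | order so far=[0, 3, 2, 1, 4]
  pop 5: no out-edges | ready=[] | order so far=[0, 3, 2, 1, 4, 5]
New canonical toposort: [0, 3, 2, 1, 4, 5]
Compare positions:
  Node 0: index 0 -> 0 (same)
  Node 1: index 2 -> 3 (moved)
  Node 2: index 3 -> 2 (moved)
  Node 3: index 1 -> 1 (same)
  Node 4: index 4 -> 4 (same)
  Node 5: index 5 -> 5 (same)
Nodes that changed position: 1 2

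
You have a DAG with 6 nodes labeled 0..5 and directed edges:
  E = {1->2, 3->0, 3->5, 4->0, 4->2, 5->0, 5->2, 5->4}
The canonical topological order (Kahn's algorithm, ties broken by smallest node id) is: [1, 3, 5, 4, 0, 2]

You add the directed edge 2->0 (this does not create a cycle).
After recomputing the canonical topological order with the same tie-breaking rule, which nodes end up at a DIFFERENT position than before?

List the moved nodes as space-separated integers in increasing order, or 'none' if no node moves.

Old toposort: [1, 3, 5, 4, 0, 2]
Added edge 2->0
Recompute Kahn (smallest-id tiebreak):
  initial in-degrees: [4, 0, 3, 0, 1, 1]
  ready (indeg=0): [1, 3]
  pop 1: indeg[2]->2 | ready=[3] | order so far=[1]
  pop 3: indeg[0]->3; indeg[5]->0 | ready=[5] | order so far=[1, 3]
  pop 5: indeg[0]->2; indeg[2]->1; indeg[4]->0 | ready=[4] | order so far=[1, 3, 5]
  pop 4: indeg[0]->1; indeg[2]->0 | ready=[2] | order so far=[1, 3, 5, 4]
  pop 2: indeg[0]->0 | ready=[0] | order so far=[1, 3, 5, 4, 2]
  pop 0: no out-edges | ready=[] | order so far=[1, 3, 5, 4, 2, 0]
New canonical toposort: [1, 3, 5, 4, 2, 0]
Compare positions:
  Node 0: index 4 -> 5 (moved)
  Node 1: index 0 -> 0 (same)
  Node 2: index 5 -> 4 (moved)
  Node 3: index 1 -> 1 (same)
  Node 4: index 3 -> 3 (same)
  Node 5: index 2 -> 2 (same)
Nodes that changed position: 0 2

Answer: 0 2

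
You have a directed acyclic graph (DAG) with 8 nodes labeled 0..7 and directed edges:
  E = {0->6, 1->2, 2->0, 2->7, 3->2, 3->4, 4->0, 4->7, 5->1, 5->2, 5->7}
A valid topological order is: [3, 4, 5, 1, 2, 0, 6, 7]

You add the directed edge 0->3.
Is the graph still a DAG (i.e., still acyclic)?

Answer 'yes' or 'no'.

Given toposort: [3, 4, 5, 1, 2, 0, 6, 7]
Position of 0: index 5; position of 3: index 0
New edge 0->3: backward (u after v in old order)
Backward edge: old toposort is now invalid. Check if this creates a cycle.
Does 3 already reach 0? Reachable from 3: [0, 2, 3, 4, 6, 7]. YES -> cycle!
Still a DAG? no

Answer: no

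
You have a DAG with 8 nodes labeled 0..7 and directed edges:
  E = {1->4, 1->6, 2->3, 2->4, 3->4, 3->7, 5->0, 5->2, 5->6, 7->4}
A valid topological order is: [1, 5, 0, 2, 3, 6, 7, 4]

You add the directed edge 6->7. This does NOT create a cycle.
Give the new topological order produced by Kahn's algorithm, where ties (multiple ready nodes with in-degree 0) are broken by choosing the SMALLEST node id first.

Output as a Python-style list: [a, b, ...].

Answer: [1, 5, 0, 2, 3, 6, 7, 4]

Derivation:
Old toposort: [1, 5, 0, 2, 3, 6, 7, 4]
Added edge: 6->7
Position of 6 (5) < position of 7 (6). Old order still valid.
Run Kahn's algorithm (break ties by smallest node id):
  initial in-degrees: [1, 0, 1, 1, 4, 0, 2, 2]
  ready (indeg=0): [1, 5]
  pop 1: indeg[4]->3; indeg[6]->1 | ready=[5] | order so far=[1]
  pop 5: indeg[0]->0; indeg[2]->0; indeg[6]->0 | ready=[0, 2, 6] | order so far=[1, 5]
  pop 0: no out-edges | ready=[2, 6] | order so far=[1, 5, 0]
  pop 2: indeg[3]->0; indeg[4]->2 | ready=[3, 6] | order so far=[1, 5, 0, 2]
  pop 3: indeg[4]->1; indeg[7]->1 | ready=[6] | order so far=[1, 5, 0, 2, 3]
  pop 6: indeg[7]->0 | ready=[7] | order so far=[1, 5, 0, 2, 3, 6]
  pop 7: indeg[4]->0 | ready=[4] | order so far=[1, 5, 0, 2, 3, 6, 7]
  pop 4: no out-edges | ready=[] | order so far=[1, 5, 0, 2, 3, 6, 7, 4]
  Result: [1, 5, 0, 2, 3, 6, 7, 4]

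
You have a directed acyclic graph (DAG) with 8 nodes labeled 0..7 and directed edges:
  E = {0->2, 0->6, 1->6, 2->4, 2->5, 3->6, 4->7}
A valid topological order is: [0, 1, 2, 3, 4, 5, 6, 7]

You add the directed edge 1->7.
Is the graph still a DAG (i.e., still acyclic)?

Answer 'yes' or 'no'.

Given toposort: [0, 1, 2, 3, 4, 5, 6, 7]
Position of 1: index 1; position of 7: index 7
New edge 1->7: forward
Forward edge: respects the existing order. Still a DAG, same toposort still valid.
Still a DAG? yes

Answer: yes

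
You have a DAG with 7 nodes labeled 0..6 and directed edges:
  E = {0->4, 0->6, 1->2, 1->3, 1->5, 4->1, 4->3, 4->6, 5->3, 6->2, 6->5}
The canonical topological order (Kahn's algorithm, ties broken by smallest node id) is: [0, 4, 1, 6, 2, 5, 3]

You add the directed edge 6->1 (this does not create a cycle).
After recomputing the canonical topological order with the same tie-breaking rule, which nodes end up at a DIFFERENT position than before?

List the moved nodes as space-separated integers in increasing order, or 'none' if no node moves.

Answer: 1 6

Derivation:
Old toposort: [0, 4, 1, 6, 2, 5, 3]
Added edge 6->1
Recompute Kahn (smallest-id tiebreak):
  initial in-degrees: [0, 2, 2, 3, 1, 2, 2]
  ready (indeg=0): [0]
  pop 0: indeg[4]->0; indeg[6]->1 | ready=[4] | order so far=[0]
  pop 4: indeg[1]->1; indeg[3]->2; indeg[6]->0 | ready=[6] | order so far=[0, 4]
  pop 6: indeg[1]->0; indeg[2]->1; indeg[5]->1 | ready=[1] | order so far=[0, 4, 6]
  pop 1: indeg[2]->0; indeg[3]->1; indeg[5]->0 | ready=[2, 5] | order so far=[0, 4, 6, 1]
  pop 2: no out-edges | ready=[5] | order so far=[0, 4, 6, 1, 2]
  pop 5: indeg[3]->0 | ready=[3] | order so far=[0, 4, 6, 1, 2, 5]
  pop 3: no out-edges | ready=[] | order so far=[0, 4, 6, 1, 2, 5, 3]
New canonical toposort: [0, 4, 6, 1, 2, 5, 3]
Compare positions:
  Node 0: index 0 -> 0 (same)
  Node 1: index 2 -> 3 (moved)
  Node 2: index 4 -> 4 (same)
  Node 3: index 6 -> 6 (same)
  Node 4: index 1 -> 1 (same)
  Node 5: index 5 -> 5 (same)
  Node 6: index 3 -> 2 (moved)
Nodes that changed position: 1 6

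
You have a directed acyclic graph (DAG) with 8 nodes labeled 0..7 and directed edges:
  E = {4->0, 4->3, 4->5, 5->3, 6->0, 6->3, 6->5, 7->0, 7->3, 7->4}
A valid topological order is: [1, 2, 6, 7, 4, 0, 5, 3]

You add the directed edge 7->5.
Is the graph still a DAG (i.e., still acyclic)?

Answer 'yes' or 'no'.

Given toposort: [1, 2, 6, 7, 4, 0, 5, 3]
Position of 7: index 3; position of 5: index 6
New edge 7->5: forward
Forward edge: respects the existing order. Still a DAG, same toposort still valid.
Still a DAG? yes

Answer: yes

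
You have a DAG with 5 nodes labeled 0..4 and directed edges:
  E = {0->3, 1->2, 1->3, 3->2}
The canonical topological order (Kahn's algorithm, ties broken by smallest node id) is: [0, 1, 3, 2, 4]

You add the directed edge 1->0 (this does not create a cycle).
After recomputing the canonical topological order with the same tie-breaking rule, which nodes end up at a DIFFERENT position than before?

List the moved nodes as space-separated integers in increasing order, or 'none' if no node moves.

Old toposort: [0, 1, 3, 2, 4]
Added edge 1->0
Recompute Kahn (smallest-id tiebreak):
  initial in-degrees: [1, 0, 2, 2, 0]
  ready (indeg=0): [1, 4]
  pop 1: indeg[0]->0; indeg[2]->1; indeg[3]->1 | ready=[0, 4] | order so far=[1]
  pop 0: indeg[3]->0 | ready=[3, 4] | order so far=[1, 0]
  pop 3: indeg[2]->0 | ready=[2, 4] | order so far=[1, 0, 3]
  pop 2: no out-edges | ready=[4] | order so far=[1, 0, 3, 2]
  pop 4: no out-edges | ready=[] | order so far=[1, 0, 3, 2, 4]
New canonical toposort: [1, 0, 3, 2, 4]
Compare positions:
  Node 0: index 0 -> 1 (moved)
  Node 1: index 1 -> 0 (moved)
  Node 2: index 3 -> 3 (same)
  Node 3: index 2 -> 2 (same)
  Node 4: index 4 -> 4 (same)
Nodes that changed position: 0 1

Answer: 0 1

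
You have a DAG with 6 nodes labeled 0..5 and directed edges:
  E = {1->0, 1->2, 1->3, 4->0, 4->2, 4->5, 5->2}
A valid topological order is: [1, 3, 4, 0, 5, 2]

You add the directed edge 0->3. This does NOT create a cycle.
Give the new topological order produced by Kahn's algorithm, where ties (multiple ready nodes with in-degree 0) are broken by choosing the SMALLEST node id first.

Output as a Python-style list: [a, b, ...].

Answer: [1, 4, 0, 3, 5, 2]

Derivation:
Old toposort: [1, 3, 4, 0, 5, 2]
Added edge: 0->3
Position of 0 (3) > position of 3 (1). Must reorder: 0 must now come before 3.
Run Kahn's algorithm (break ties by smallest node id):
  initial in-degrees: [2, 0, 3, 2, 0, 1]
  ready (indeg=0): [1, 4]
  pop 1: indeg[0]->1; indeg[2]->2; indeg[3]->1 | ready=[4] | order so far=[1]
  pop 4: indeg[0]->0; indeg[2]->1; indeg[5]->0 | ready=[0, 5] | order so far=[1, 4]
  pop 0: indeg[3]->0 | ready=[3, 5] | order so far=[1, 4, 0]
  pop 3: no out-edges | ready=[5] | order so far=[1, 4, 0, 3]
  pop 5: indeg[2]->0 | ready=[2] | order so far=[1, 4, 0, 3, 5]
  pop 2: no out-edges | ready=[] | order so far=[1, 4, 0, 3, 5, 2]
  Result: [1, 4, 0, 3, 5, 2]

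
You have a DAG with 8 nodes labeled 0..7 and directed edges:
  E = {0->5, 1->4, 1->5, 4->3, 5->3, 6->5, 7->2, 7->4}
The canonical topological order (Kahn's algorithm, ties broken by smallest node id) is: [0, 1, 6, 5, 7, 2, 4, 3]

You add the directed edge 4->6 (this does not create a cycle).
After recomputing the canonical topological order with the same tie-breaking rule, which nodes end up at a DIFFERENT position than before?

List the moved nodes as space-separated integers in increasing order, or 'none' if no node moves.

Answer: 2 4 5 6 7

Derivation:
Old toposort: [0, 1, 6, 5, 7, 2, 4, 3]
Added edge 4->6
Recompute Kahn (smallest-id tiebreak):
  initial in-degrees: [0, 0, 1, 2, 2, 3, 1, 0]
  ready (indeg=0): [0, 1, 7]
  pop 0: indeg[5]->2 | ready=[1, 7] | order so far=[0]
  pop 1: indeg[4]->1; indeg[5]->1 | ready=[7] | order so far=[0, 1]
  pop 7: indeg[2]->0; indeg[4]->0 | ready=[2, 4] | order so far=[0, 1, 7]
  pop 2: no out-edges | ready=[4] | order so far=[0, 1, 7, 2]
  pop 4: indeg[3]->1; indeg[6]->0 | ready=[6] | order so far=[0, 1, 7, 2, 4]
  pop 6: indeg[5]->0 | ready=[5] | order so far=[0, 1, 7, 2, 4, 6]
  pop 5: indeg[3]->0 | ready=[3] | order so far=[0, 1, 7, 2, 4, 6, 5]
  pop 3: no out-edges | ready=[] | order so far=[0, 1, 7, 2, 4, 6, 5, 3]
New canonical toposort: [0, 1, 7, 2, 4, 6, 5, 3]
Compare positions:
  Node 0: index 0 -> 0 (same)
  Node 1: index 1 -> 1 (same)
  Node 2: index 5 -> 3 (moved)
  Node 3: index 7 -> 7 (same)
  Node 4: index 6 -> 4 (moved)
  Node 5: index 3 -> 6 (moved)
  Node 6: index 2 -> 5 (moved)
  Node 7: index 4 -> 2 (moved)
Nodes that changed position: 2 4 5 6 7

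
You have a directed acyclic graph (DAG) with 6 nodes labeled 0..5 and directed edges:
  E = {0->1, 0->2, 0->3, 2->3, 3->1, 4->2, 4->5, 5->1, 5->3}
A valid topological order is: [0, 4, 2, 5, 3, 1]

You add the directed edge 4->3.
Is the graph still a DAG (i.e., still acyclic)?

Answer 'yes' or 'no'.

Given toposort: [0, 4, 2, 5, 3, 1]
Position of 4: index 1; position of 3: index 4
New edge 4->3: forward
Forward edge: respects the existing order. Still a DAG, same toposort still valid.
Still a DAG? yes

Answer: yes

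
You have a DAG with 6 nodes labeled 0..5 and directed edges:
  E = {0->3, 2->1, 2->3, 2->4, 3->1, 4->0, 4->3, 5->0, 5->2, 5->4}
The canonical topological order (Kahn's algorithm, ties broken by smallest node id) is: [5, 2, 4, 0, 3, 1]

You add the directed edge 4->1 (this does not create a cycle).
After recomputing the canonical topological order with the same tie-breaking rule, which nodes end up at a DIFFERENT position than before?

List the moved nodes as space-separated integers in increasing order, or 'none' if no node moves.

Answer: none

Derivation:
Old toposort: [5, 2, 4, 0, 3, 1]
Added edge 4->1
Recompute Kahn (smallest-id tiebreak):
  initial in-degrees: [2, 3, 1, 3, 2, 0]
  ready (indeg=0): [5]
  pop 5: indeg[0]->1; indeg[2]->0; indeg[4]->1 | ready=[2] | order so far=[5]
  pop 2: indeg[1]->2; indeg[3]->2; indeg[4]->0 | ready=[4] | order so far=[5, 2]
  pop 4: indeg[0]->0; indeg[1]->1; indeg[3]->1 | ready=[0] | order so far=[5, 2, 4]
  pop 0: indeg[3]->0 | ready=[3] | order so far=[5, 2, 4, 0]
  pop 3: indeg[1]->0 | ready=[1] | order so far=[5, 2, 4, 0, 3]
  pop 1: no out-edges | ready=[] | order so far=[5, 2, 4, 0, 3, 1]
New canonical toposort: [5, 2, 4, 0, 3, 1]
Compare positions:
  Node 0: index 3 -> 3 (same)
  Node 1: index 5 -> 5 (same)
  Node 2: index 1 -> 1 (same)
  Node 3: index 4 -> 4 (same)
  Node 4: index 2 -> 2 (same)
  Node 5: index 0 -> 0 (same)
Nodes that changed position: none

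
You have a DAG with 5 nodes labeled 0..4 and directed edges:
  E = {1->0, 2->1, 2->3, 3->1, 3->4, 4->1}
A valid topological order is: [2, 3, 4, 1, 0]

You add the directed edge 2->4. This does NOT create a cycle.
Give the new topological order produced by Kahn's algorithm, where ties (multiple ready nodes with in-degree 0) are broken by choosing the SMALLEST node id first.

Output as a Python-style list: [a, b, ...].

Answer: [2, 3, 4, 1, 0]

Derivation:
Old toposort: [2, 3, 4, 1, 0]
Added edge: 2->4
Position of 2 (0) < position of 4 (2). Old order still valid.
Run Kahn's algorithm (break ties by smallest node id):
  initial in-degrees: [1, 3, 0, 1, 2]
  ready (indeg=0): [2]
  pop 2: indeg[1]->2; indeg[3]->0; indeg[4]->1 | ready=[3] | order so far=[2]
  pop 3: indeg[1]->1; indeg[4]->0 | ready=[4] | order so far=[2, 3]
  pop 4: indeg[1]->0 | ready=[1] | order so far=[2, 3, 4]
  pop 1: indeg[0]->0 | ready=[0] | order so far=[2, 3, 4, 1]
  pop 0: no out-edges | ready=[] | order so far=[2, 3, 4, 1, 0]
  Result: [2, 3, 4, 1, 0]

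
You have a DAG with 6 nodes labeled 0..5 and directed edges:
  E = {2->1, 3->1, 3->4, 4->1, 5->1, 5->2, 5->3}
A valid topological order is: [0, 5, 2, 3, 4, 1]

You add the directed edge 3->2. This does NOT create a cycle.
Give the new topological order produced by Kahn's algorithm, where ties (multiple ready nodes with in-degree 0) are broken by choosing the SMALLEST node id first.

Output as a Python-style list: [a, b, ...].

Old toposort: [0, 5, 2, 3, 4, 1]
Added edge: 3->2
Position of 3 (3) > position of 2 (2). Must reorder: 3 must now come before 2.
Run Kahn's algorithm (break ties by smallest node id):
  initial in-degrees: [0, 4, 2, 1, 1, 0]
  ready (indeg=0): [0, 5]
  pop 0: no out-edges | ready=[5] | order so far=[0]
  pop 5: indeg[1]->3; indeg[2]->1; indeg[3]->0 | ready=[3] | order so far=[0, 5]
  pop 3: indeg[1]->2; indeg[2]->0; indeg[4]->0 | ready=[2, 4] | order so far=[0, 5, 3]
  pop 2: indeg[1]->1 | ready=[4] | order so far=[0, 5, 3, 2]
  pop 4: indeg[1]->0 | ready=[1] | order so far=[0, 5, 3, 2, 4]
  pop 1: no out-edges | ready=[] | order so far=[0, 5, 3, 2, 4, 1]
  Result: [0, 5, 3, 2, 4, 1]

Answer: [0, 5, 3, 2, 4, 1]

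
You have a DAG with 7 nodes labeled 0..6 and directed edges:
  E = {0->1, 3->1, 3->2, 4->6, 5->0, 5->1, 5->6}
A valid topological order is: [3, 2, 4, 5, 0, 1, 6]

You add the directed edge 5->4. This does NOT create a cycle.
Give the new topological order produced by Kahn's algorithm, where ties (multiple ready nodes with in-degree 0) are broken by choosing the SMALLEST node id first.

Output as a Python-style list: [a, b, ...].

Answer: [3, 2, 5, 0, 1, 4, 6]

Derivation:
Old toposort: [3, 2, 4, 5, 0, 1, 6]
Added edge: 5->4
Position of 5 (3) > position of 4 (2). Must reorder: 5 must now come before 4.
Run Kahn's algorithm (break ties by smallest node id):
  initial in-degrees: [1, 3, 1, 0, 1, 0, 2]
  ready (indeg=0): [3, 5]
  pop 3: indeg[1]->2; indeg[2]->0 | ready=[2, 5] | order so far=[3]
  pop 2: no out-edges | ready=[5] | order so far=[3, 2]
  pop 5: indeg[0]->0; indeg[1]->1; indeg[4]->0; indeg[6]->1 | ready=[0, 4] | order so far=[3, 2, 5]
  pop 0: indeg[1]->0 | ready=[1, 4] | order so far=[3, 2, 5, 0]
  pop 1: no out-edges | ready=[4] | order so far=[3, 2, 5, 0, 1]
  pop 4: indeg[6]->0 | ready=[6] | order so far=[3, 2, 5, 0, 1, 4]
  pop 6: no out-edges | ready=[] | order so far=[3, 2, 5, 0, 1, 4, 6]
  Result: [3, 2, 5, 0, 1, 4, 6]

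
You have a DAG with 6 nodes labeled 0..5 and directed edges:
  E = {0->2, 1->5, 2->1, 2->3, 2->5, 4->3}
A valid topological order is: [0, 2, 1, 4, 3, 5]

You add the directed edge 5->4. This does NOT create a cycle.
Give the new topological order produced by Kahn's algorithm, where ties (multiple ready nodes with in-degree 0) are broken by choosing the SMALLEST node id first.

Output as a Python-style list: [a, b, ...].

Old toposort: [0, 2, 1, 4, 3, 5]
Added edge: 5->4
Position of 5 (5) > position of 4 (3). Must reorder: 5 must now come before 4.
Run Kahn's algorithm (break ties by smallest node id):
  initial in-degrees: [0, 1, 1, 2, 1, 2]
  ready (indeg=0): [0]
  pop 0: indeg[2]->0 | ready=[2] | order so far=[0]
  pop 2: indeg[1]->0; indeg[3]->1; indeg[5]->1 | ready=[1] | order so far=[0, 2]
  pop 1: indeg[5]->0 | ready=[5] | order so far=[0, 2, 1]
  pop 5: indeg[4]->0 | ready=[4] | order so far=[0, 2, 1, 5]
  pop 4: indeg[3]->0 | ready=[3] | order so far=[0, 2, 1, 5, 4]
  pop 3: no out-edges | ready=[] | order so far=[0, 2, 1, 5, 4, 3]
  Result: [0, 2, 1, 5, 4, 3]

Answer: [0, 2, 1, 5, 4, 3]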